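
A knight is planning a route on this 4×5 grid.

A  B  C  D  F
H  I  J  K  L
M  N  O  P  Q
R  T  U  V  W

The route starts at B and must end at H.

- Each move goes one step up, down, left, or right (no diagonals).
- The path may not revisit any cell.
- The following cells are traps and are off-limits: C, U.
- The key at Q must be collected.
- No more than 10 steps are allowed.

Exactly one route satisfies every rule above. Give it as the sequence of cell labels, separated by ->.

B -> I -> J -> K -> L -> Q -> P -> O -> N -> M -> H

Any route must reach Q and still end at H within 10 moves, so the order of the required stops is forced.
Route from B: down to I, 3× right (reaching L), down to Q, 4× left (reaching M), up to H — 10 moves in all.
Check: all required cells visited; 10 ≤ 10 moves.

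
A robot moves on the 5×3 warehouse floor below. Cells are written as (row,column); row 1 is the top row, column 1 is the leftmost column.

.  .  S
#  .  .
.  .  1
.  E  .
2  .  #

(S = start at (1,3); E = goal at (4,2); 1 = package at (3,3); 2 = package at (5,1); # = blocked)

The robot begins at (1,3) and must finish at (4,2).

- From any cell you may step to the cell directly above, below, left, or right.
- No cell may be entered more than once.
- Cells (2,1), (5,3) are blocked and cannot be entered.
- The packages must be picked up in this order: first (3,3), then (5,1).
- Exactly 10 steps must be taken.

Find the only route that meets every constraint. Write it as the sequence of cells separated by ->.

The waypoints must appear in the order (3,3), (5,1), with no cell reused.
Route from (1,3): left 1 to (1,2), down 1 to (2,2), right 1 to (2,3), down 1 to (3,3), left 2 to (3,1), down 2 to (5,1), right 1 to (5,2), up 1 to (4,2) — 10 moves in all.
Check: order respected (1 at step 4, 2 at step 8); 10 moves as required.

(1,3) -> (1,2) -> (2,2) -> (2,3) -> (3,3) -> (3,2) -> (3,1) -> (4,1) -> (5,1) -> (5,2) -> (4,2)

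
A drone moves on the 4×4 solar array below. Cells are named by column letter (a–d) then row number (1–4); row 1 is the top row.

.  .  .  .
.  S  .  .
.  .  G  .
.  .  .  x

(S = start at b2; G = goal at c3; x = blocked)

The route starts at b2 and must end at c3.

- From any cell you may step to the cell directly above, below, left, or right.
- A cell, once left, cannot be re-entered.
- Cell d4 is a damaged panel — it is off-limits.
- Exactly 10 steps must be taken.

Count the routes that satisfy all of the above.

8

Need simple routes of exactly 10 moves from b2 to c3 (Manhattan distance 2, so 4 moves are spent on a detour and 4 undoing it).
Enumerating: b2 b3 b4 a4 a3 a2 a1 b1 c1 c2 c3 | b2 b3 a3 a2 a1 b1 c1 c2 d2 d3 c3 | b2 b3 a3 a2 a1 b1 c1 d1 d2 d3 c3 | b2 b3 a3 a2 a1 b1 c1 d1 d2 c2 c3 | b2 c2 c1 b1 a1 a2 a3 a4 b4 b3 c3 | b2 c2 c1 b1 a1 a2 a3 a4 b4 c4 c3 | b2 c2 c1 b1 a1 a2 a3 b3 b4 c4 c3 | b2 c2 d2 d1 c1 b1 a1 a2 a3 b3 c3.
That gives 8 routes.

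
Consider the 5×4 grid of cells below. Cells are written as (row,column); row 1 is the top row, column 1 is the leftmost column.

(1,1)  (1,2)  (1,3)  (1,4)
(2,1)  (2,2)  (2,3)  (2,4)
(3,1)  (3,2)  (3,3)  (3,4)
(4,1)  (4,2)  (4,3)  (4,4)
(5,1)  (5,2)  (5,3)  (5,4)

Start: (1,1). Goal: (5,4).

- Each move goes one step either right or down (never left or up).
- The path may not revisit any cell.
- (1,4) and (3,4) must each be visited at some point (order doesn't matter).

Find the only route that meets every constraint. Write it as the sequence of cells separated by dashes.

Moves only go right or down, so the column and row indices never decrease.
Route from (1,1): 3× right (reaching (1,4)), 4× down (reaching (5,4)) — 7 moves in all.
Check: all required cells visited.

(1,1) - (1,2) - (1,3) - (1,4) - (2,4) - (3,4) - (4,4) - (5,4)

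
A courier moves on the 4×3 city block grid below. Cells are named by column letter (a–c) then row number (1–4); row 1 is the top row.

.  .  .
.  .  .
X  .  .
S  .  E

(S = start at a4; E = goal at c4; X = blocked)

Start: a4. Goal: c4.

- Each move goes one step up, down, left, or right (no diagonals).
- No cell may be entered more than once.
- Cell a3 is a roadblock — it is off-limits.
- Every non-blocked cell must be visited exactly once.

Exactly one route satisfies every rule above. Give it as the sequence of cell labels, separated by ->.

Need to visit all 11 open cells exactly once, starting at a4 and ending at c4.
Route from a4: right to b4, 2× up (reaching b2), left to a2, up to a1, 2× right (reaching c1), 3× down (reaching c4) — 10 moves in all.
Check: all 11 open cells covered.

a4 -> b4 -> b3 -> b2 -> a2 -> a1 -> b1 -> c1 -> c2 -> c3 -> c4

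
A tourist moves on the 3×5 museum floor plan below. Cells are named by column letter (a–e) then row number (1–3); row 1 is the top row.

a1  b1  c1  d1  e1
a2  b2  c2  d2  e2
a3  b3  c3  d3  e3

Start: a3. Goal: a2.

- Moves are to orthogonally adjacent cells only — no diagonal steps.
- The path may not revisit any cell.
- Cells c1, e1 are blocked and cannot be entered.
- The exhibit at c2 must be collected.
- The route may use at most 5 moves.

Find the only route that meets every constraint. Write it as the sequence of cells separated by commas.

Any route must reach c2 and still end at a2 within 5 moves, so the order of the required stops is forced.
Route from a3: right 2 to c3, up 1 to c2, left 2 to a2 — 5 moves in all.
Check: all required cells visited; 5 ≤ 5 moves.

a3, b3, c3, c2, b2, a2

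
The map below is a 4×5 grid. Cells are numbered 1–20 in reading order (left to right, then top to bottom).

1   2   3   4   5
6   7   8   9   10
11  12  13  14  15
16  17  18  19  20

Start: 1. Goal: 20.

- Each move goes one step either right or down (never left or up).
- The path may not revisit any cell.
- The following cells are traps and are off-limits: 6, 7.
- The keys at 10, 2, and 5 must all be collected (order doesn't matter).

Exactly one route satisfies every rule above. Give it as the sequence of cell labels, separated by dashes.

1 - 2 - 3 - 4 - 5 - 10 - 15 - 20

Moves only go right or down, so the column and row indices never decrease.
Route from 1: 4× right (reaching 5), 3× down (reaching 20) — 7 moves in all.
Check: all required cells visited.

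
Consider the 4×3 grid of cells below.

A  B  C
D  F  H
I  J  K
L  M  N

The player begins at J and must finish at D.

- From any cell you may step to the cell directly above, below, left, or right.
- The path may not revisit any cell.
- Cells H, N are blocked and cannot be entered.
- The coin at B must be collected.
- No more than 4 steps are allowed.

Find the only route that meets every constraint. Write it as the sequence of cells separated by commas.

Any route must reach B and still end at D within 4 moves, so the order of the required stops is forced.
Route from J: up 2 to B, left 1 to A, down 1 to D — 4 moves in all.
Check: all required cells visited; 4 ≤ 4 moves.

J, F, B, A, D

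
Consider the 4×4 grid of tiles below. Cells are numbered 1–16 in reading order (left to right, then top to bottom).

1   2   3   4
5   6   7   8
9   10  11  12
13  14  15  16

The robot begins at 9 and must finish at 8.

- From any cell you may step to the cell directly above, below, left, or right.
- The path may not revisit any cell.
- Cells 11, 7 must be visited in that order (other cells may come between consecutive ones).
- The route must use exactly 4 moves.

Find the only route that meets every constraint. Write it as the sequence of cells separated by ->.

The waypoints must appear in the order 11, 7, with no cell reused.
Route from 9: 2× right (reaching 11), up to 7, right to 8 — 4 moves in all.
Check: order respected (11 at step 2, 7 at step 3); 4 moves as required.

9 -> 10 -> 11 -> 7 -> 8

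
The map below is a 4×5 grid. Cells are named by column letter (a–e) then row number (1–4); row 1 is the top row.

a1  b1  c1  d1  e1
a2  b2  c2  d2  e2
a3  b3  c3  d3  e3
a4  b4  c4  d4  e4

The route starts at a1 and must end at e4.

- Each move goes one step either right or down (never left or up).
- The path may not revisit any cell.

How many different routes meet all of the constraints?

A right/down-only route from a1 to e4 makes exactly 3 down-moves and 4 right-moves in some order.
With no other constraints that would be C(7,3) = 35 routes.
That gives 35 routes.

35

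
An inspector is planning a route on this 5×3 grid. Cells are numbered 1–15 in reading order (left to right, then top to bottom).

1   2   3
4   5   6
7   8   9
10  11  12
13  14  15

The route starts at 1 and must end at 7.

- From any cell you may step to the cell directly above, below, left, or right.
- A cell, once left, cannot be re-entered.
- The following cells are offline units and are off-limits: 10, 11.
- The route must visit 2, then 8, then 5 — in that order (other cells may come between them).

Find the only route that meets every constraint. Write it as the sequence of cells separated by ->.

1 -> 2 -> 3 -> 6 -> 9 -> 8 -> 5 -> 4 -> 7

The waypoints must appear in the order 2, 8, 5, with no cell reused.
Route from 1: 2× right (reaching 3), 2× down (reaching 9), left to 8, up to 5, left to 4, down to 7 — 8 moves in all.
Check: order respected (2 at step 1, 8 at step 5, 5 at step 6).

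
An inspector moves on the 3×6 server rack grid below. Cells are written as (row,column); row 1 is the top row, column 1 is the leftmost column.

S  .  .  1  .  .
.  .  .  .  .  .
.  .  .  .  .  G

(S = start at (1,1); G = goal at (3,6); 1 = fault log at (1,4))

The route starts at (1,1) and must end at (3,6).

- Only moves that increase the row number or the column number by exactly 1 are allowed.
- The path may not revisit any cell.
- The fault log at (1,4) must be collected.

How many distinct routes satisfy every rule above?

A right/down-only route from (1,1) to (3,6) makes exactly 2 down-moves and 5 right-moves in some order.
With no other constraints that would be C(7,2) = 21 routes.
Split at (1,4) and multiply the segment counts: (1,1)→(1,4): 1; (1,4)→(3,6): 6; product = 6.
That gives 6 routes.

6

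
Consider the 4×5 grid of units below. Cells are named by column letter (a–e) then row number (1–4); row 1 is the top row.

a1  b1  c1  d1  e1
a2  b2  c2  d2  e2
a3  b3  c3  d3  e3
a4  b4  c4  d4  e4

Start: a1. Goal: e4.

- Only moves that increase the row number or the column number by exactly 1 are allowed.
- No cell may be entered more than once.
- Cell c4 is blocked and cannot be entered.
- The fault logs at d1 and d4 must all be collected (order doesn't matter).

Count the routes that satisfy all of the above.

1

A right/down-only route from a1 to e4 makes exactly 3 down-moves and 4 right-moves in some order.
With no other constraints that would be C(7,3) = 35 routes.
A monotone route can only reach the required cells in the order d1, d4, so split there and multiply the segment counts (each segment already excludes blocked cells): a1→d1: 1; d1→d4: 1; d4→e4: 1; product = 1.
That gives 1 route.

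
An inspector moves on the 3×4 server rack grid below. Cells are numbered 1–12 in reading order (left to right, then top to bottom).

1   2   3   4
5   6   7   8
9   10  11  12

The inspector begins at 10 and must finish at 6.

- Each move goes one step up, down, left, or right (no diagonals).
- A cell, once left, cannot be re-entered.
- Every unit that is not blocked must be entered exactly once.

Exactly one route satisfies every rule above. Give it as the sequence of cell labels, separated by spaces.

Need to visit all 12 open cells exactly once, starting at 10 and ending at 6.
Cell 12 has only two open neighbours (8 and 11), so the path must pass straight through it: one of those is the cell it's entered from and the other is where it exits.
Route from 10: left 1 to 9, up 2 to 1, right 3 to 4, down 2 to 12, left 1 to 11, up 1 to 7, left 1 to 6 — 11 moves in all.
Check: all 12 open cells covered.

10 9 5 1 2 3 4 8 12 11 7 6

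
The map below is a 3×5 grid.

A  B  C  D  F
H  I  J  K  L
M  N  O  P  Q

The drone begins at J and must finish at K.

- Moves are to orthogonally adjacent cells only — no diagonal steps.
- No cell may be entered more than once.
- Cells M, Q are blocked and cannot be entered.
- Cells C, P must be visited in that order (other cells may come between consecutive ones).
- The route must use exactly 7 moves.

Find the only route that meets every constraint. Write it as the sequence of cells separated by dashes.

J - C - B - I - N - O - P - K

The waypoints must appear in the order C, P, with no cell reused.
Route from J: up 1 to C, left 1 to B, down 2 to N, right 2 to P, up 1 to K — 7 moves in all.
Check: order respected (C at step 1, P at step 6); 7 moves as required.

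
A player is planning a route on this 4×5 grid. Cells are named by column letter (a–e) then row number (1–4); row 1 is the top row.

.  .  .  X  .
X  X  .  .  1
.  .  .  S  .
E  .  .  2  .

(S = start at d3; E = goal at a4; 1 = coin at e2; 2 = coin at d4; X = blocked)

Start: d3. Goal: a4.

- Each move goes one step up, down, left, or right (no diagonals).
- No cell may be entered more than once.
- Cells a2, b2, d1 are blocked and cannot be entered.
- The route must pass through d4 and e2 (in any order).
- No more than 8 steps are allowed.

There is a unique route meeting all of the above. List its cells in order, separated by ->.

The 8-move cap with required stops at d4, e2 leaves no slack for detours.
Route from d3: up to d2, right to e2, 2× down (reaching e4), 4× left (reaching a4) — 8 moves in all.
Check: all required cells visited; 8 ≤ 8 moves.

d3 -> d2 -> e2 -> e3 -> e4 -> d4 -> c4 -> b4 -> a4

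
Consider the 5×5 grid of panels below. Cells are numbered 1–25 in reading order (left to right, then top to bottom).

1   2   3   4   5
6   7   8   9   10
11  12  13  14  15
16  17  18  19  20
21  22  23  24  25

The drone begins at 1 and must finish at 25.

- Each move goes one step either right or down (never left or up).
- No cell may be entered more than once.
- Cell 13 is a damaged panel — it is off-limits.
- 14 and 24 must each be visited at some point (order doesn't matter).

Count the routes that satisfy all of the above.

A right/down-only route from 1 to 25 makes exactly 4 down-moves and 4 right-moves in some order.
With no other constraints that would be C(8,4) = 70 routes.
A monotone route can only reach the required cells in the order 14, 24, so split there and multiply the segment counts (each segment already excludes blocked cells): 1→14: 4; 14→24: 1; 24→25: 1; product = 4.
That gives 4 routes.

4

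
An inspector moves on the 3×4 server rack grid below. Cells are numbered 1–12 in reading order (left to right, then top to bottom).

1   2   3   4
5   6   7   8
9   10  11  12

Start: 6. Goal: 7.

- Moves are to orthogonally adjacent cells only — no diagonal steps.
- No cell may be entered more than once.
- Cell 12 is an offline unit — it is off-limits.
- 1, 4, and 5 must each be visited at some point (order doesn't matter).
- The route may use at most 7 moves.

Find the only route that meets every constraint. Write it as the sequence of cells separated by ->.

6 -> 5 -> 1 -> 2 -> 3 -> 4 -> 8 -> 7

The 7-move cap with required stops at 1, 4, 5 leaves no slack for detours.
Route from 6: left to 5, up to 1, 3× right (reaching 4), down to 8, left to 7 — 7 moves in all.
Check: all required cells visited; 7 ≤ 7 moves.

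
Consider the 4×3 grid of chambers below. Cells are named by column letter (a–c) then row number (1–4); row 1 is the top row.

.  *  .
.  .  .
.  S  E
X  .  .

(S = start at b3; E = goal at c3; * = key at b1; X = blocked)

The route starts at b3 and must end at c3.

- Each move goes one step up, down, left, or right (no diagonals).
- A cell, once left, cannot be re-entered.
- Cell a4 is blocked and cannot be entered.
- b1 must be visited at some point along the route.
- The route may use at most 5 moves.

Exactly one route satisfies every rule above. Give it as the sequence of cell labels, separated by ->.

b3 -> b2 -> b1 -> c1 -> c2 -> c3

The budget equals the shortest possible length, so every move has to be on a shortest route through the required cells.
Route from b3: up 2 to b1, right 1 to c1, down 2 to c3 — 5 moves in all.
Check: all required cells visited; 5 ≤ 5 moves.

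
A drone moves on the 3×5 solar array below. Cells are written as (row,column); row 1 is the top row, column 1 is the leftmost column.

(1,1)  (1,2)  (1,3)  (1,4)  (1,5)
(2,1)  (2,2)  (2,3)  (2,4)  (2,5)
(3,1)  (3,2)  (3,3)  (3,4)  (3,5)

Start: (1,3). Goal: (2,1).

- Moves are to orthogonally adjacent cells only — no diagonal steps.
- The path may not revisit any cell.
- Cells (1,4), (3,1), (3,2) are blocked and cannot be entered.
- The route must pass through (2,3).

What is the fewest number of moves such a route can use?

3

Any route passes through (2,3) somewhere between (1,3) and (2,1). Summing Manhattan distances along the two legs ((1,3) → (2,3) → (2,1)) gives a lower bound of 1 + 2 = 3 moves.
A route of 3 moves achieves this: (1,3) → (2,3) → (2,2) → (2,1).
Since 3 matches the lower bound, it is optimal.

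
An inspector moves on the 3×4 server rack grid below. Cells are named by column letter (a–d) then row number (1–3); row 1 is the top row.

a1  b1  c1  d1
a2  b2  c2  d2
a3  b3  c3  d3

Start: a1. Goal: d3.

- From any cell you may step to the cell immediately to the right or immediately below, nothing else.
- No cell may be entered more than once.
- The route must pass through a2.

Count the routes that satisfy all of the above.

A right/down-only route from a1 to d3 makes exactly 2 down-moves and 3 right-moves in some order.
With no other constraints that would be C(5,2) = 10 routes.
Split at a2 and multiply the segment counts: a1→a2: 1; a2→d3: 4; product = 4.
That gives 4 routes.

4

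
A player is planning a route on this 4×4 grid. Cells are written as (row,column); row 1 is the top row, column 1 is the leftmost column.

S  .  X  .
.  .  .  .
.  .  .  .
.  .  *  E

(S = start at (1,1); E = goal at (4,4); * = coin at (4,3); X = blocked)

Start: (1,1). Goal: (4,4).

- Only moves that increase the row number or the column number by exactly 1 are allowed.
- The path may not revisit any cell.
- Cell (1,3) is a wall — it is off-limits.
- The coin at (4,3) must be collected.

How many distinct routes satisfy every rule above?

9

A right/down-only route from (1,1) to (4,4) makes exactly 3 down-moves and 3 right-moves in some order.
With no other constraints that would be C(6,3) = 20 routes.
Split at (4,3) and multiply the segment counts (each segment already excludes blocked cells): (1,1)→(4,3): 9; (4,3)→(4,4): 1; product = 9.
That gives 9 routes.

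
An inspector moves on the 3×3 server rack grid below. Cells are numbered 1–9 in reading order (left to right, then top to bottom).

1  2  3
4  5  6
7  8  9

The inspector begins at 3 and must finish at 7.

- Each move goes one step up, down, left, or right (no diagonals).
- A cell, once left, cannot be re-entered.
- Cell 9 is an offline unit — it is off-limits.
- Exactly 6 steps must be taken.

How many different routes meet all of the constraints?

Need simple routes of exactly 6 moves from 3 to 7 (Manhattan distance 4, so 1 moves are spent on a detour and 1 undoing it).
Enumerating: 3 6 5 2 1 4 7 | 3 2 1 4 5 8 7.
That gives 2 routes.

2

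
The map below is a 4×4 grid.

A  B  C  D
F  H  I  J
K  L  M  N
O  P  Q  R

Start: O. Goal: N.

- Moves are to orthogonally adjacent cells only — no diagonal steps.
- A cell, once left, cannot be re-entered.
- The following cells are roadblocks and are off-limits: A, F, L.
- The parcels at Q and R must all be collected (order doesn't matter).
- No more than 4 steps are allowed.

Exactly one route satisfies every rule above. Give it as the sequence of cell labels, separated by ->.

Any route must reach Q and R and still end at N within 4 moves, so the order of the required stops is forced.
Route from O: 3× right (reaching R), up to N — 4 moves in all.
Check: all required cells visited; 4 ≤ 4 moves.

O -> P -> Q -> R -> N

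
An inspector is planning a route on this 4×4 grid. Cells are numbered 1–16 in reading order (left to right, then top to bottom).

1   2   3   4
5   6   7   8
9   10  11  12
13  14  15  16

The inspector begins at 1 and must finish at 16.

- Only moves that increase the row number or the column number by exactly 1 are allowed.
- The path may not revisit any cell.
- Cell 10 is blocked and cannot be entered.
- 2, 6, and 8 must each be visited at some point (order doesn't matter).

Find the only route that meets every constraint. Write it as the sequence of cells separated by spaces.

1 2 6 7 8 12 16

Moves only go right or down, so the column and row indices never decrease.
Route from 1: right 1 to 2, down 1 to 6, right 2 to 8, down 2 to 16 — 6 moves in all.
Check: all required cells visited.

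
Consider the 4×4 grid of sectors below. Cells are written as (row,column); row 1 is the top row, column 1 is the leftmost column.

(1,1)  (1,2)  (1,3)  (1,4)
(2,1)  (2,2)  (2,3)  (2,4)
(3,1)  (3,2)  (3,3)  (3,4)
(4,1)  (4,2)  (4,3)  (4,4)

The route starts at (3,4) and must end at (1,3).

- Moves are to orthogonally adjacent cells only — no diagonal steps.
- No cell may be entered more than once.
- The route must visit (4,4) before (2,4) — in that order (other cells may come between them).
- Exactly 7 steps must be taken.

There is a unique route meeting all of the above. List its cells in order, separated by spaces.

The waypoints must appear in the order (4,4), (2,4), with no cell reused.
Route from (3,4): down 1 to (4,4), left 1 to (4,3), up 2 to (2,3), right 1 to (2,4), up 1 to (1,4), left 1 to (1,3) — 7 moves in all.
Check: order respected ((4,4) at step 1, (2,4) at step 5); 7 moves as required.

(3,4) (4,4) (4,3) (3,3) (2,3) (2,4) (1,4) (1,3)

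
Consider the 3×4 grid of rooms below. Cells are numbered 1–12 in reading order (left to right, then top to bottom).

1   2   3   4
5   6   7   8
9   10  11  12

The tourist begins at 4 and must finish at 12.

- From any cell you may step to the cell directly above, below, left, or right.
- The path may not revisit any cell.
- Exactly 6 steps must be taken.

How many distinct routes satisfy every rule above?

5

Need simple routes of exactly 6 moves from 4 to 12 (Manhattan distance 2, so 2 moves are spent on a detour and 2 undoing it).
Enumerating: 4 8 7 6 10 11 12 | 4 3 7 6 10 11 12 | 4 3 2 6 10 11 12 | 4 3 2 6 7 11 12 | 4 3 2 6 7 8 12.
That gives 5 routes.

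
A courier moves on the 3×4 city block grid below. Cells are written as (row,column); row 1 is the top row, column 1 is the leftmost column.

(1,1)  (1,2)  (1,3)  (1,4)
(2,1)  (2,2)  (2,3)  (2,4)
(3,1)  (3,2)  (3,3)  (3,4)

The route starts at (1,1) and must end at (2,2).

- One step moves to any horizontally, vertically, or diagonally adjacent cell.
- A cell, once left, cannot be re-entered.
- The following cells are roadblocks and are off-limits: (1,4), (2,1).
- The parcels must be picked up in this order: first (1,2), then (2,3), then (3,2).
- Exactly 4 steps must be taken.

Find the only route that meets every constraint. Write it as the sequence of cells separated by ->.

The waypoints must appear in the order (1,2), (2,3), (3,2), with no cell reused.
Route from (1,1): right 1 to (1,2), down-right 1 to (2,3), down-left 1 to (3,2), up 1 to (2,2) — 4 moves in all.
Check: order respected ((1,2) at step 1, (2,3) at step 2, (3,2) at step 3); 4 moves as required.

(1,1) -> (1,2) -> (2,3) -> (3,2) -> (2,2)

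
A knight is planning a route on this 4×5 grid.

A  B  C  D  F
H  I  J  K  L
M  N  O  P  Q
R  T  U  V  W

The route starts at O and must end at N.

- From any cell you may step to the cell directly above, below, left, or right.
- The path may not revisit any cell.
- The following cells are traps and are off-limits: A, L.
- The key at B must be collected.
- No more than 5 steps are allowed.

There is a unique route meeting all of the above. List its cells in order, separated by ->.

O -> J -> C -> B -> I -> N

Any route must reach B and still end at N within 5 moves, so the order of the required stops is forced.
Route from O: 2× up (reaching C), left to B, 2× down (reaching N) — 5 moves in all.
Check: all required cells visited; 5 ≤ 5 moves.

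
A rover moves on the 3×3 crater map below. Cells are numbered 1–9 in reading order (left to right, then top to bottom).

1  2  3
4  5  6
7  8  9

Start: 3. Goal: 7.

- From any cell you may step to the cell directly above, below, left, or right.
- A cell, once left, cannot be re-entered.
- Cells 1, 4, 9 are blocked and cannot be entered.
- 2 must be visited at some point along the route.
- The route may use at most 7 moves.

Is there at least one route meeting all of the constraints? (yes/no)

yes

One route that works: 3 → 2 → 5 → 8 → 7.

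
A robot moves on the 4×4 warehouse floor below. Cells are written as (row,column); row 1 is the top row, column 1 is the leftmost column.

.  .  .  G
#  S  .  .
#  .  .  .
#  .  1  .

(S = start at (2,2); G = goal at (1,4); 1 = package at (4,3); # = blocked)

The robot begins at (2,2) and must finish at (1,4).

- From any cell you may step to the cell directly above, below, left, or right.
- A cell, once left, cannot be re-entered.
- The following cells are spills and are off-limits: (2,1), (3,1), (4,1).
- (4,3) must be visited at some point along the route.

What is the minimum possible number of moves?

Any route passes through (4,3) somewhere between (2,2) and (1,4). Summing Manhattan distances along the two legs ((2,2) → (4,3) → (1,4)) gives a lower bound of 3 + 4 = 7 moves.
A route of 7 moves achieves this: (2,2) → (3,2) → (4,2) → (4,3) → (3,3) → (2,3) → (1,3) → (1,4).
Since 7 matches the lower bound, it is optimal.

7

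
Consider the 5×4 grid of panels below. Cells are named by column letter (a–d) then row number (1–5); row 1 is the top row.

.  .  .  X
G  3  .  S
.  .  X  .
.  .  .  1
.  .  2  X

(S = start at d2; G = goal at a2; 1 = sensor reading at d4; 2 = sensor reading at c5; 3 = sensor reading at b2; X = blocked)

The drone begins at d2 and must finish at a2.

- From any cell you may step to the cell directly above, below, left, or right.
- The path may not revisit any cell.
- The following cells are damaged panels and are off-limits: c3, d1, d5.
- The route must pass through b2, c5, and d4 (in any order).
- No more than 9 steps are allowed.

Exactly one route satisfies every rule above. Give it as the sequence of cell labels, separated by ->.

Any route must reach b2, c5, and d4 and still end at a2 within 9 moves, so the order of the required stops is forced.
Route from d2: 2× down (reaching d4), left to c4, down to c5, left to b5, 3× up (reaching b2), left to a2 — 9 moves in all.
Check: all required cells visited; 9 ≤ 9 moves.

d2 -> d3 -> d4 -> c4 -> c5 -> b5 -> b4 -> b3 -> b2 -> a2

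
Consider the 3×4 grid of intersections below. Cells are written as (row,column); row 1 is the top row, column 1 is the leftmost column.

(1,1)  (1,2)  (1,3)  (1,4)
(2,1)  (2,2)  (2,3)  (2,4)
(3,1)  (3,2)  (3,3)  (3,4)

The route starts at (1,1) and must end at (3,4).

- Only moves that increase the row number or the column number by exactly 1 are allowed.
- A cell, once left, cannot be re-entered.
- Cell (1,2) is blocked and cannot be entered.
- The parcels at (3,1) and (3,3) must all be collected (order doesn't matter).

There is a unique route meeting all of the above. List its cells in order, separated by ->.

(1,1) -> (2,1) -> (3,1) -> (3,2) -> (3,3) -> (3,4)

Moves only go right or down, so the column and row indices never decrease.
Route from (1,1): 2× down (reaching (3,1)), 3× right (reaching (3,4)) — 5 moves in all.
Check: all required cells visited.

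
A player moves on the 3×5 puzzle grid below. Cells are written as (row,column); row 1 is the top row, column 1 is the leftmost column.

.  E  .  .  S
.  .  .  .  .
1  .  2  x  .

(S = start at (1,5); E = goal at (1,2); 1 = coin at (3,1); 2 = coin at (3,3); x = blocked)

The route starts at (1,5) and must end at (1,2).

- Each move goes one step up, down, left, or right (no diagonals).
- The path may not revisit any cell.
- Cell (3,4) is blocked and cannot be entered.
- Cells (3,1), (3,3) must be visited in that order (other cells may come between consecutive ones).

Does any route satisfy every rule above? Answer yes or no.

no

Ignoring the required order, 8 revisit-free routes from (1,5) to (1,2) pass through all of (3,1) and (3,3); the waypoint orders that occur are (3,3) → (3,1) (8) — never (3,1) → (3,3).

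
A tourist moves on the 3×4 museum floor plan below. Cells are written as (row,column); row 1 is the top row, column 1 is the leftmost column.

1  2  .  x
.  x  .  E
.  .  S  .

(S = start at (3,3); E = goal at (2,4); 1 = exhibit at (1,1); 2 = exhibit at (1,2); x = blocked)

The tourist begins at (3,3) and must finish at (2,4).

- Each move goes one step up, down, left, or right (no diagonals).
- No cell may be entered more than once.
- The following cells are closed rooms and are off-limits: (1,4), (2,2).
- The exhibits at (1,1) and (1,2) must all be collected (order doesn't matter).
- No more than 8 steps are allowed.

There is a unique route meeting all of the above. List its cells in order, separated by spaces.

(3,3) (3,2) (3,1) (2,1) (1,1) (1,2) (1,3) (2,3) (2,4)

The budget equals the shortest possible length, so every move has to be on a shortest route through the required cells.
Route from (3,3): left 2 to (3,1), up 2 to (1,1), right 2 to (1,3), down 1 to (2,3), right 1 to (2,4) — 8 moves in all.
Check: all required cells visited; 8 ≤ 8 moves.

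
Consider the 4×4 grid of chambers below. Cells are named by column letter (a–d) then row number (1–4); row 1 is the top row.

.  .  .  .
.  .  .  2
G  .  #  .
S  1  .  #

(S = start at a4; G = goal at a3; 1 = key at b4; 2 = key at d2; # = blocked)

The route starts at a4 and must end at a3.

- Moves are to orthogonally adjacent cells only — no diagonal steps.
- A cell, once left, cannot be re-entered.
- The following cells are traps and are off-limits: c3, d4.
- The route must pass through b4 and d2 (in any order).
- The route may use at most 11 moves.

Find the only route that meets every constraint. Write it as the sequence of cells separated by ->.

The 11-move cap with required stops at b4, d2 leaves no slack for detours.
Route from a4: right to b4, 2× up (reaching b2), 2× right (reaching d2), up to d1, 3× left (reaching a1), 2× down (reaching a3) — 11 moves in all.
Check: all required cells visited; 11 ≤ 11 moves.

a4 -> b4 -> b3 -> b2 -> c2 -> d2 -> d1 -> c1 -> b1 -> a1 -> a2 -> a3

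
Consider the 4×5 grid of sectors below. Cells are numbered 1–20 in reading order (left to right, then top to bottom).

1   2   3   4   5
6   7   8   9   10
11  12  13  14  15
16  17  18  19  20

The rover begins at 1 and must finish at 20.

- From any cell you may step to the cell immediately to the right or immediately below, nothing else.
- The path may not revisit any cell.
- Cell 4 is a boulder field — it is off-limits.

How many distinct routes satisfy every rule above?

A right/down-only route from 1 to 20 makes exactly 3 down-moves and 4 right-moves in some order.
With no other constraints that would be C(7,3) = 35 routes.
Subtract routes through each blocked cell (inclusion–exclusion for overlaps): − through 4: 4 → 31.
That gives 31 routes.

31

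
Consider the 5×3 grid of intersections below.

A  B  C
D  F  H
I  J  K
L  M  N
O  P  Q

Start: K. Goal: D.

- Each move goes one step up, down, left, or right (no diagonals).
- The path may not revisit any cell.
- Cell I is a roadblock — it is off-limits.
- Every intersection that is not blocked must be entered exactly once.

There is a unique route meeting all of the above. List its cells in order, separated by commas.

K, N, Q, P, O, L, M, J, F, H, C, B, A, D

Need to visit all 14 open cells exactly once, starting at K and ending at D.
Route from K: 2× down (reaching Q), 2× left (reaching O), up to L, right to M, 2× up (reaching F), right to H, up to C, 2× left (reaching A), down to D — 13 moves in all.
Check: all 14 open cells covered.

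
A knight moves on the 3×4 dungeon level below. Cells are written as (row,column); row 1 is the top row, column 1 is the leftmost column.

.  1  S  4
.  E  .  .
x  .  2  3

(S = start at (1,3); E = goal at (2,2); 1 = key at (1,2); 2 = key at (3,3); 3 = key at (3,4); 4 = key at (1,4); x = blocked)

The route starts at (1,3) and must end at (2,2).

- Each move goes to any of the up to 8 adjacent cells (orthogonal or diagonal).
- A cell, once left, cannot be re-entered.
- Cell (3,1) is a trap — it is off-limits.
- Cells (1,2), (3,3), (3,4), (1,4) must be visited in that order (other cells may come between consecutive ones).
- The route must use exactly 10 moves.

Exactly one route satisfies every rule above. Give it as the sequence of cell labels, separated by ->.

The waypoints must appear in the order (1,2), (3,3), (3,4), (1,4), with no cell reused.
Route from (1,3): left 2 to (1,1), down 1 to (2,1), down-right 1 to (3,2), right 2 to (3,4), up 2 to (1,4), down-left 1 to (2,3), left 1 to (2,2) — 10 moves in all.
Check: order respected (1 at step 1, 2 at step 5, 3 at step 6, 4 at step 8); 10 moves as required.

(1,3) -> (1,2) -> (1,1) -> (2,1) -> (3,2) -> (3,3) -> (3,4) -> (2,4) -> (1,4) -> (2,3) -> (2,2)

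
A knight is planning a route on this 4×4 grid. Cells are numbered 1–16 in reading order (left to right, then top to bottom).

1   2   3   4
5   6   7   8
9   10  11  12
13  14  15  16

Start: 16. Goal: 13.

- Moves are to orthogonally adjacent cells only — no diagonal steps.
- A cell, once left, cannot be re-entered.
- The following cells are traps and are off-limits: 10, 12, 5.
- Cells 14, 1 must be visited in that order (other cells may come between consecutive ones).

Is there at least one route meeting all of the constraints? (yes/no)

no

1 must be visited but has only one open neighbour (2), and it is neither the start nor the goal — the route would have to enter and leave through 2, re-entering it.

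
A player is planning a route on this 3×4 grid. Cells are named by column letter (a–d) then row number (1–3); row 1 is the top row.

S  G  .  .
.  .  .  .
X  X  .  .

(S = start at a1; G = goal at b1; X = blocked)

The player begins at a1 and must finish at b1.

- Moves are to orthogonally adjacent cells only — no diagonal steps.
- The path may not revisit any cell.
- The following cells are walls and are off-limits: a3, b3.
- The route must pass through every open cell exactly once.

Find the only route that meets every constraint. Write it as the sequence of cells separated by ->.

Need to visit all 10 open cells exactly once, starting at a1 and ending at b1.
Route from a1: down to a2, 2× right (reaching c2), down to c3, right to d3, 2× up (reaching d1), 2× left (reaching b1) — 9 moves in all.
Check: all 10 open cells covered.

a1 -> a2 -> b2 -> c2 -> c3 -> d3 -> d2 -> d1 -> c1 -> b1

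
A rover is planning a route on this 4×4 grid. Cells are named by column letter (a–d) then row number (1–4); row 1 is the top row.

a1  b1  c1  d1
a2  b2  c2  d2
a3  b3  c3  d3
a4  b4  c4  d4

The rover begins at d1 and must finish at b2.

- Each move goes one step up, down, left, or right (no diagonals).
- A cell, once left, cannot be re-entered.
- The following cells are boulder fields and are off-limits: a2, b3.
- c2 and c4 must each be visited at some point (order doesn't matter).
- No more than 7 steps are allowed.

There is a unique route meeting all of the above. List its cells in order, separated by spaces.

Any route must reach c2 and c4 and still end at b2 within 7 moves, so the order of the required stops is forced.
Route from d1: down 3 to d4, left 1 to c4, up 2 to c2, left 1 to b2 — 7 moves in all.
Check: all required cells visited; 7 ≤ 7 moves.

d1 d2 d3 d4 c4 c3 c2 b2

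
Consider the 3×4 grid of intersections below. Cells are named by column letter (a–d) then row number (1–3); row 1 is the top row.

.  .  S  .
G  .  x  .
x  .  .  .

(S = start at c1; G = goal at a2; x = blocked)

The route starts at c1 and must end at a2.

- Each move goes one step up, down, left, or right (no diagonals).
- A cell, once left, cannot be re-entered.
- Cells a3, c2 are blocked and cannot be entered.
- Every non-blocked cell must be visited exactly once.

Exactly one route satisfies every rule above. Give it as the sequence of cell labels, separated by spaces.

c1 d1 d2 d3 c3 b3 b2 b1 a1 a2

Need to visit all 10 open cells exactly once, starting at c1 and ending at a2.
Route from c1: right 1 to d1, down 2 to d3, left 2 to b3, up 2 to b1, left 1 to a1, down 1 to a2 — 9 moves in all.
Check: all 10 open cells covered.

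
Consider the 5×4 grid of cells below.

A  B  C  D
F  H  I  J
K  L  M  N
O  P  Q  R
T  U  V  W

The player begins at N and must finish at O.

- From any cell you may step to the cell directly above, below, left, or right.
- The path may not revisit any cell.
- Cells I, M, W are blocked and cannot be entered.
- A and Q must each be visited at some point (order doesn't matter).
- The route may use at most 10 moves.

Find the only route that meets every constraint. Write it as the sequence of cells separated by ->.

N -> R -> Q -> P -> L -> H -> B -> A -> F -> K -> O

The 10-move cap with required stops at A, Q leaves no slack for detours.
Route from N: down 1 to R, left 2 to P, up 3 to B, left 1 to A, down 3 to O — 10 moves in all.
Check: all required cells visited; 10 ≤ 10 moves.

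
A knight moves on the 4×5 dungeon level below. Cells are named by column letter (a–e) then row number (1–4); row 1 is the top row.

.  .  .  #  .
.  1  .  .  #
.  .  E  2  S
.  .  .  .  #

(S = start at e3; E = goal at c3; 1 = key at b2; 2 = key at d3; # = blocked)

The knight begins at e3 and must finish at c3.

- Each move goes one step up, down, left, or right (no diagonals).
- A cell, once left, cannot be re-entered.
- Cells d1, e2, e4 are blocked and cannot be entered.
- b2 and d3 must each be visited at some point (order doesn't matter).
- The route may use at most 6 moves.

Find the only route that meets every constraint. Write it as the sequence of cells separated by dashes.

e3 - d3 - d2 - c2 - b2 - b3 - c3

Any route must reach b2 and d3 and still end at c3 within 6 moves, so the order of the required stops is forced.
Route from e3: left to d3, up to d2, 2× left (reaching b2), down to b3, right to c3 — 6 moves in all.
Check: all required cells visited; 6 ≤ 6 moves.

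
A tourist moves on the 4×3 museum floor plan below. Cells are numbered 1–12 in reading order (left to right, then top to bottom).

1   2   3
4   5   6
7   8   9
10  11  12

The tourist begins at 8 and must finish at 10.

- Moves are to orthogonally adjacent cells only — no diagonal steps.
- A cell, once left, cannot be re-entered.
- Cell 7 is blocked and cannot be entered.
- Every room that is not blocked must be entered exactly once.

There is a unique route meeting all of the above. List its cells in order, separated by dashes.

Need to visit all 11 open cells exactly once, starting at 8 and ending at 10.
Cell 3 has only two open neighbours (6 and 2), so the path must pass straight through it: one of those is the cell it's entered from and the other is where it exits.
Route from 8: up to 5, left to 4, up to 1, 2× right (reaching 3), 3× down (reaching 12), 2× left (reaching 10) — 10 moves in all.
Check: all 11 open cells covered.

8 - 5 - 4 - 1 - 2 - 3 - 6 - 9 - 12 - 11 - 10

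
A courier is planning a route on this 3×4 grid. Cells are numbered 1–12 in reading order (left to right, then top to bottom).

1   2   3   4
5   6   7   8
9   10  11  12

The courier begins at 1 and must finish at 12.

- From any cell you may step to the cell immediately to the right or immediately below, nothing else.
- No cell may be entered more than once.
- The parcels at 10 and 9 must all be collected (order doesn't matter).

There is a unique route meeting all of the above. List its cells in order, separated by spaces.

Moves only go right or down, so the column and row indices never decrease.
Route from 1: down 2 to 9, right 3 to 12 — 5 moves in all.
Check: all required cells visited.

1 5 9 10 11 12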